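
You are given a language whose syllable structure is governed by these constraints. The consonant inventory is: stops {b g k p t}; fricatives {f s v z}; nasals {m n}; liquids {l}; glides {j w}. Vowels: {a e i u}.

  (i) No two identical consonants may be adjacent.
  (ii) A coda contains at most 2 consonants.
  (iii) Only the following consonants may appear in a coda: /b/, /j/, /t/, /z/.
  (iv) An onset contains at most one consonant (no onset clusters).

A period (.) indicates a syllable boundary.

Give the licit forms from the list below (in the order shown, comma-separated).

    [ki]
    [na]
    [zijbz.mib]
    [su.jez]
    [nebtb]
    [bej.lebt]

[ki], [na], [su.jez], [bej.lebt]

[ki] — σ1 onset /k/, coda /∅/ ok → licit
[na] — σ1 onset /n/, coda /∅/ ok → licit
[zijbz.mib] — violates constraint (ii): syllable 1 coda /jbz/ has 3 consonants (> 2) → illicit
[su.jez] — σ1 onset /s/, coda /∅/ ok; σ2 onset /j/, coda /z/ ok → licit
[nebtb] — violates constraint (ii): syllable 1 coda /btb/ has 3 consonants (> 2) → illicit
[bej.lebt] — σ1 onset /b/, coda /j/ ok; σ2 onset /l/, coda /bt/ (2C) ok → licit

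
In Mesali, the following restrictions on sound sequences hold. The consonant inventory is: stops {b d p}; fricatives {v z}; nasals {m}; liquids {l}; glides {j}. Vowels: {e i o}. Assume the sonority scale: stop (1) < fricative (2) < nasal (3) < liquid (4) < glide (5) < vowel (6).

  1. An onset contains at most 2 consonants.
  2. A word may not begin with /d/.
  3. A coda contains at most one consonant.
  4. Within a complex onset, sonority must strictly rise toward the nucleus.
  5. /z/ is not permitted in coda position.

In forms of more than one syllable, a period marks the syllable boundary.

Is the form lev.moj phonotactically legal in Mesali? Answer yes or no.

lev.moj — σ1 onset /l/, coda /v/ ok; σ2 onset /m/, coda /j/ ok → phonotactically legal

yes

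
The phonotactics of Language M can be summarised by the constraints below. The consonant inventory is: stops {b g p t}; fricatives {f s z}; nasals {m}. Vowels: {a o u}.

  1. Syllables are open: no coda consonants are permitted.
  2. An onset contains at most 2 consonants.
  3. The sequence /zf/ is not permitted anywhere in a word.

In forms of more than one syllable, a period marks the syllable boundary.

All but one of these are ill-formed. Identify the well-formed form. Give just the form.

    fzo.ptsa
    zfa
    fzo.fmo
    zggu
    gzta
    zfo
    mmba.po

fzo.ptsa — violates constraint 2: syllable 2 onset /pts/ has 3 consonants (> 2) → ill-formed
zfa — violates constraint 3: contains banned sequence /zf/ → ill-formed
fzo.fmo — σ1 onset /fz/ (2C), coda /∅/ ok; σ2 onset /fm/ (2C), coda /∅/ ok → well-formed
zggu — violates constraint 2: syllable 1 onset /zgg/ has 3 consonants (> 2) → ill-formed
gzta — violates constraint 2: syllable 1 onset /gzt/ has 3 consonants (> 2) → ill-formed
zfo — violates constraint 3: contains banned sequence /zf/ → ill-formed
mmba.po — violates constraint 2: syllable 1 onset /mmb/ has 3 consonants (> 2) → ill-formed

fzo.fmo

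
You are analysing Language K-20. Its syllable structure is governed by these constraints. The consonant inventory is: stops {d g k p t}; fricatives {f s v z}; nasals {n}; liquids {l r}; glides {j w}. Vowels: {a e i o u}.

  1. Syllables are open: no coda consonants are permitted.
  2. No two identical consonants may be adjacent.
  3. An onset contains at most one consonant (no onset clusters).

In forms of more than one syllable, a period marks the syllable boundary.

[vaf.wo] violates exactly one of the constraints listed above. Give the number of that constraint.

1

[vaf.wo]: syllable 1 coda /f/ has 1 consonant (> 0).
This is a violation of constraint 1: "Syllables are open: no coda consonants are permitted."
The remaining constraints (2, 3) are satisfied.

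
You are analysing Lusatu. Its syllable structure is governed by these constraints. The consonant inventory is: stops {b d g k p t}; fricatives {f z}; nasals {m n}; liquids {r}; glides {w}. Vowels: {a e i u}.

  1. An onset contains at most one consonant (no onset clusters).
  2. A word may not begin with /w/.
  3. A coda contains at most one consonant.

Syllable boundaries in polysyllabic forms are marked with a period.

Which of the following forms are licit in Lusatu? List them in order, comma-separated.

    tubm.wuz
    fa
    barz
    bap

tubm.wuz — violates constraint 3: syllable 1 coda /bm/ has 2 consonants (> 1) → illicit
fa — σ1 onset /f/, coda /∅/ ok → licit
barz — violates constraint 3: syllable 1 coda /rz/ has 2 consonants (> 1) → illicit
bap — σ1 onset /b/, coda /p/ ok → licit

fa, bap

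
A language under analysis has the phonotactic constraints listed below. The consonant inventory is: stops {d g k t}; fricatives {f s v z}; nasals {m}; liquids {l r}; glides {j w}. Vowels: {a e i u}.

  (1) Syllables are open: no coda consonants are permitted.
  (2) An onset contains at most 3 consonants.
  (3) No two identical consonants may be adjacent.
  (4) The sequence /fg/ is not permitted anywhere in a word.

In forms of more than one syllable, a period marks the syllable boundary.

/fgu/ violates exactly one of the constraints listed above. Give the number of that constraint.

/fgu/: contains banned sequence /fg/.
This is a violation of constraint 4: "The sequence /fg/ is not permitted anywhere in a word."
The remaining constraints (1, 2, 3) are satisfied.

4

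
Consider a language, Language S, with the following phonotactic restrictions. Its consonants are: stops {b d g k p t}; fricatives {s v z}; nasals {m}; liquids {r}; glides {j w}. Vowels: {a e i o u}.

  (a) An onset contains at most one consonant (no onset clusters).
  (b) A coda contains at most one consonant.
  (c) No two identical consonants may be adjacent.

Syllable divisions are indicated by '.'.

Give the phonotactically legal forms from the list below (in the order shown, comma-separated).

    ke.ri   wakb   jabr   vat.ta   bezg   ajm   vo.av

ke.ri, vo.av

ke.ri — σ1 onset /k/, coda /∅/ ok; σ2 onset /r/, coda /∅/ ok → phonotactically legal
wakb — violates constraint (b): syllable 1 coda /kb/ has 2 consonants (> 1) → phonotactically illegal
jabr — violates constraint (b): syllable 1 coda /br/ has 2 consonants (> 1) → phonotactically illegal
vat.ta — violates constraint (c): adjacent identical consonants /tt/ → phonotactically illegal
bezg — violates constraint (b): syllable 1 coda /zg/ has 2 consonants (> 1) → phonotactically illegal
ajm — violates constraint (b): syllable 1 coda /jm/ has 2 consonants (> 1) → phonotactically illegal
vo.av — σ1 onset /v/, coda /∅/ ok; σ2 onset /∅/, coda /v/ ok → phonotactically legal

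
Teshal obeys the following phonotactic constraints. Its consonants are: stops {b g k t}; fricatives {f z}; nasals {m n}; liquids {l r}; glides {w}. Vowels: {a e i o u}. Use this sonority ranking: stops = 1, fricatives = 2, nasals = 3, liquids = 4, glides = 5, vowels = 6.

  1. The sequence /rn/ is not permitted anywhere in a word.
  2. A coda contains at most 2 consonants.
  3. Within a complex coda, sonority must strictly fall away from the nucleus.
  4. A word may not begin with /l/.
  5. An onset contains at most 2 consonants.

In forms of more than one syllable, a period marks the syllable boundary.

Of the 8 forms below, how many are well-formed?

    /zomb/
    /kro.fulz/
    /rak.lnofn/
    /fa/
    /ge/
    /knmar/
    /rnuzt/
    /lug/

/zomb/ — σ1 onset /z/, coda /mb/ (3→1 falls) ok → well-formed
/kro.fulz/ — σ1 onset /kr/ (2C), coda /∅/ ok; σ2 onset /f/, coda /lz/ (4→2 falls) ok → well-formed
/rak.lnofn/ — violates constraint 3: syllable 2 coda /fn/: /f/ (fricative, 2) → /n/ (nasal, 3) does not fall → ill-formed
/fa/ — σ1 onset /f/, coda /∅/ ok → well-formed
/ge/ — σ1 onset /g/, coda /∅/ ok → well-formed
/knmar/ — violates constraint 5: syllable 1 onset /knm/ has 3 consonants (> 2) → ill-formed
/rnuzt/ — violates constraint 1: contains banned sequence /rn/ → ill-formed
/lug/ — violates constraint 4: word begins with /l/ → ill-formed
Well-formed: /zomb/, /kro.fulz/, /fa/, /ge/ → 4.

4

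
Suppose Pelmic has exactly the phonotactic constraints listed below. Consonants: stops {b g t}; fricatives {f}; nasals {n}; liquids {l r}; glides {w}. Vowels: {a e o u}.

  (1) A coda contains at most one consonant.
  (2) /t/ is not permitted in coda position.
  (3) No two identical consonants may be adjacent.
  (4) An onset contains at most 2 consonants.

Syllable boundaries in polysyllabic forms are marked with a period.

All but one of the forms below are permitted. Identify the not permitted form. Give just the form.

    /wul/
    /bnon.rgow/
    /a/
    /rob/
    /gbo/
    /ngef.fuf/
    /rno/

/ngef.fuf/

/wul/ — σ1 onset /w/, coda /l/ ok → permitted
/bnon.rgow/ — σ1 onset /bn/ (2C), coda /n/ ok; σ2 onset /rg/ (2C), coda /w/ ok → permitted
/a/ — σ1 onset /∅/, coda /∅/ ok → permitted
/rob/ — σ1 onset /r/, coda /b/ ok → permitted
/gbo/ — σ1 onset /gb/ (2C), coda /∅/ ok → permitted
/ngef.fuf/ — violates constraint 3: adjacent identical consonants /ff/ → not permitted
/rno/ — σ1 onset /rn/ (2C), coda /∅/ ok → permitted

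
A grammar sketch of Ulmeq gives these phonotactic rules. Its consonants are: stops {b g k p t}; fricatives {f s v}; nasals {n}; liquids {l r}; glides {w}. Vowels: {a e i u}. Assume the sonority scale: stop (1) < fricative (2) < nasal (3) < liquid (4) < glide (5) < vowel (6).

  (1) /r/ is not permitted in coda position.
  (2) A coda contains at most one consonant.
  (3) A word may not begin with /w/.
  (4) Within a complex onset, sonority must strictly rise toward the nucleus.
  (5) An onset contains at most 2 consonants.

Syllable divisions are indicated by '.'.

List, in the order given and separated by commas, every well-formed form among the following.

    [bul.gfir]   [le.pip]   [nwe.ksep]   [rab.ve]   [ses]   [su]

[bul.gfir] — violates constraint 1: syllable 2 coda contains /r/ → ill-formed
[le.pip] — σ1 onset /l/, coda /∅/ ok; σ2 onset /p/, coda /p/ ok → well-formed
[nwe.ksep] — σ1 onset /nw/ (3→5 rises), coda /∅/ ok; σ2 onset /ks/ (1→2 rises), coda /p/ ok → well-formed
[rab.ve] — σ1 onset /r/, coda /b/ ok; σ2 onset /v/, coda /∅/ ok → well-formed
[ses] — σ1 onset /s/, coda /s/ ok → well-formed
[su] — σ1 onset /s/, coda /∅/ ok → well-formed

[le.pip], [nwe.ksep], [rab.ve], [ses], [su]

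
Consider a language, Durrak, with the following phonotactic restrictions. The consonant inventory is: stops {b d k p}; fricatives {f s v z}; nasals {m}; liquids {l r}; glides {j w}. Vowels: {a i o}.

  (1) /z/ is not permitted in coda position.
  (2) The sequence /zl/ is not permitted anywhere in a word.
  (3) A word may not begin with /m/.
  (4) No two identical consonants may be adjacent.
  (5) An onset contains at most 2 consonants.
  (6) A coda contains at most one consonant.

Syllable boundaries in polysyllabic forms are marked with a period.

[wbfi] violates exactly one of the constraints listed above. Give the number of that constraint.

5

[wbfi]: syllable 1 onset /wbf/ has 3 consonants (> 2).
This is a violation of constraint 5: "An onset contains at most 2 consonants."
The remaining constraints (1, 2, 3, 4, 6) are satisfied.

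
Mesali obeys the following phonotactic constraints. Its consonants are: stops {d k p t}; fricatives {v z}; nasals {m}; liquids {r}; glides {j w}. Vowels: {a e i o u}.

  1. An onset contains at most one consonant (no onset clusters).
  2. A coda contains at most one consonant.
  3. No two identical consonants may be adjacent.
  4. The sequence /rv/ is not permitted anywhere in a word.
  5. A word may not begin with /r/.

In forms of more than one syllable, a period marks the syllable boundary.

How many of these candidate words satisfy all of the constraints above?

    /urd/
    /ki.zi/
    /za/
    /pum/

3

/urd/ — violates constraint 2: syllable 1 coda /rd/ has 2 consonants (> 1) → ill-formed
/ki.zi/ — σ1 onset /k/, coda /∅/ ok; σ2 onset /z/, coda /∅/ ok → well-formed
/za/ — σ1 onset /z/, coda /∅/ ok → well-formed
/pum/ — σ1 onset /p/, coda /m/ ok → well-formed
Well-formed: /ki.zi/, /za/, /pum/ → 3.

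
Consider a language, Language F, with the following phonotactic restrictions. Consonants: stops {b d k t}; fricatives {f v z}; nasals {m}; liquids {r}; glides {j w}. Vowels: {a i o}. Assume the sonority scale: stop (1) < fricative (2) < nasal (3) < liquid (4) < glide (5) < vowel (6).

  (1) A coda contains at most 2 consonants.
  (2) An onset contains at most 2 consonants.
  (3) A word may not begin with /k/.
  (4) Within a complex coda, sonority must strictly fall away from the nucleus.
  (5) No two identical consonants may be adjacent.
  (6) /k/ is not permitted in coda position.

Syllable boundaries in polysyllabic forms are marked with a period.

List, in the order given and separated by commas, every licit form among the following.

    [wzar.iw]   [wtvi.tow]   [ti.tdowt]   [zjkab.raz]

[wzar.iw] — σ1 onset /wz/ (2C), coda /r/ ok; σ2 onset /∅/, coda /w/ ok → licit
[wtvi.tow] — violates constraint 2: syllable 1 onset /wtv/ has 3 consonants (> 2) → illicit
[ti.tdowt] — σ1 onset /t/, coda /∅/ ok; σ2 onset /td/ (2C), coda /wt/ (5→1 falls) ok → licit
[zjkab.raz] — violates constraint 2: syllable 1 onset /zjk/ has 3 consonants (> 2) → illicit

[wzar.iw], [ti.tdowt]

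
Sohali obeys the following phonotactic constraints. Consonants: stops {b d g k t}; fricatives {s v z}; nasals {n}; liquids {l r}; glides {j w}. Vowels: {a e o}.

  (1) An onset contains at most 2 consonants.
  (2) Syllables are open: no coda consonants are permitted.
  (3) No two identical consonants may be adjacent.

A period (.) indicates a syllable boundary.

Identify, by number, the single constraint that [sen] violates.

2

[sen]: syllable 1 coda /n/ has 1 consonant (> 0).
This is a violation of constraint 2: "Syllables are open: no coda consonants are permitted."
The remaining constraints (1, 3) are satisfied.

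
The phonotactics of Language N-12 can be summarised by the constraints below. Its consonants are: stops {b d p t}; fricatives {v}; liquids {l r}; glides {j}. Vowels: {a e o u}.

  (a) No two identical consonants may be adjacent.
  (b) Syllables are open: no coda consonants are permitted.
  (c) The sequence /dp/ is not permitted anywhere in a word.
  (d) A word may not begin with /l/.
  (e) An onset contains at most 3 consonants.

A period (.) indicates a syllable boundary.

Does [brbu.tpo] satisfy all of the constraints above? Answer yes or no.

yes

[brbu.tpo] — σ1 onset /brb/ (3C), coda /∅/ ok; σ2 onset /tp/ (2C), coda /∅/ ok → well-formed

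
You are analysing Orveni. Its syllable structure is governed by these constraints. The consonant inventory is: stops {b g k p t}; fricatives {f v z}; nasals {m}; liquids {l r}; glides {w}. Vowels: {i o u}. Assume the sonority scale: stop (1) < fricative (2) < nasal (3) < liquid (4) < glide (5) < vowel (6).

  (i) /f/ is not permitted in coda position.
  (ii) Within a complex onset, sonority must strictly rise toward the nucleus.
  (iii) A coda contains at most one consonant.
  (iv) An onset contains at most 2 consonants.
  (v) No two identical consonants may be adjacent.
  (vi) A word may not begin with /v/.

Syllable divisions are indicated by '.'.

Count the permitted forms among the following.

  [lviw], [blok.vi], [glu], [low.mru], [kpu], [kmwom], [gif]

[lviw] — violates constraint (ii): syllable 1 onset /lv/: /l/ (liquid, 4) → /v/ (fricative, 2) does not rise → not permitted
[blok.vi] — σ1 onset /bl/ (1→4 rises), coda /k/ ok; σ2 onset /v/, coda /∅/ ok → permitted
[glu] — σ1 onset /gl/ (1→4 rises), coda /∅/ ok → permitted
[low.mru] — σ1 onset /l/, coda /w/ ok; σ2 onset /mr/ (3→4 rises), coda /∅/ ok → permitted
[kpu] — violates constraint (ii): syllable 1 onset /kp/: /k/ (stop, 1) → /p/ (stop, 1) does not rise → not permitted
[kmwom] — violates constraint (iv): syllable 1 onset /kmw/ has 3 consonants (> 2) → not permitted
[gif] — violates constraint (i): syllable 1 coda contains /f/ → not permitted
Permitted: [blok.vi], [glu], [low.mru] → 3.

3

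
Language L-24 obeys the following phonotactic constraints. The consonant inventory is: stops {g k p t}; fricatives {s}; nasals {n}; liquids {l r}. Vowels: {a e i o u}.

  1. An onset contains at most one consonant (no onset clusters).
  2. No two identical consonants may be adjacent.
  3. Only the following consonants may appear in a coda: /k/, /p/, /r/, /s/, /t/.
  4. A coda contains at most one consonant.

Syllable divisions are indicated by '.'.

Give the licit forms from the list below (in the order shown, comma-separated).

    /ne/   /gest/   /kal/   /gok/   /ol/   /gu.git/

/ne/, /gok/, /gu.git/

/ne/ — σ1 onset /n/, coda /∅/ ok → licit
/gest/ — violates constraint 4: syllable 1 coda /st/ has 2 consonants (> 1) → illicit
/kal/ — violates constraint 3: syllable 1 coda contains /l/, which is not a licensed coda consonant → illicit
/gok/ — σ1 onset /g/, coda /k/ ok → licit
/ol/ — violates constraint 3: syllable 1 coda contains /l/, which is not a licensed coda consonant → illicit
/gu.git/ — σ1 onset /g/, coda /∅/ ok; σ2 onset /g/, coda /t/ ok → licit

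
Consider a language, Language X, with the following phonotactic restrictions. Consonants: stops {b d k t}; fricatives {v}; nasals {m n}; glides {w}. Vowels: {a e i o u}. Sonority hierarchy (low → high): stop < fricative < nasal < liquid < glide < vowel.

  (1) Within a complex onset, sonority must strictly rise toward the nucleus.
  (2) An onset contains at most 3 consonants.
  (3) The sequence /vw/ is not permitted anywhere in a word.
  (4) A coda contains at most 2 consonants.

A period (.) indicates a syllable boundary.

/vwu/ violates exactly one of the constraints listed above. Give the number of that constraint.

3

/vwu/: contains banned sequence /vw/.
This is a violation of constraint 3: "The sequence /vw/ is not permitted anywhere in a word."
The remaining constraints (1, 2, 4) are satisfied.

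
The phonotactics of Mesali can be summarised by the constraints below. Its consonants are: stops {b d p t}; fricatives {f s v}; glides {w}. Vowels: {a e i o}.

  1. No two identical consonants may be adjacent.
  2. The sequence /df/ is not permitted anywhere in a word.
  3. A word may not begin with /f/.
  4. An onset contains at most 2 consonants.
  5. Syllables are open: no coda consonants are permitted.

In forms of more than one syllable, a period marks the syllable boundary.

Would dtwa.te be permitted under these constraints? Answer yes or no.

dtwa.te — violates constraint 4: syllable 1 onset /dtw/ has 3 consonants (> 2) → not permitted

no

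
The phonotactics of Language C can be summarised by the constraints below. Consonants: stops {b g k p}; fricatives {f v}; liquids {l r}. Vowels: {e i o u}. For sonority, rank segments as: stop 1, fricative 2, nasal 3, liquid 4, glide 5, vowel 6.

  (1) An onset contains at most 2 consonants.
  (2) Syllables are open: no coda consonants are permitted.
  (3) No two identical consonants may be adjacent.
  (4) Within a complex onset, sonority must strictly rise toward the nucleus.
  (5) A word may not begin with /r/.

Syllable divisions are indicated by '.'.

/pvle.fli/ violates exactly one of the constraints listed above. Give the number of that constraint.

1

/pvle.fli/: syllable 1 onset /pvl/ has 3 consonants (> 2).
This is a violation of constraint 1: "An onset contains at most 2 consonants."
The remaining constraints (2, 3, 4, 5) are satisfied.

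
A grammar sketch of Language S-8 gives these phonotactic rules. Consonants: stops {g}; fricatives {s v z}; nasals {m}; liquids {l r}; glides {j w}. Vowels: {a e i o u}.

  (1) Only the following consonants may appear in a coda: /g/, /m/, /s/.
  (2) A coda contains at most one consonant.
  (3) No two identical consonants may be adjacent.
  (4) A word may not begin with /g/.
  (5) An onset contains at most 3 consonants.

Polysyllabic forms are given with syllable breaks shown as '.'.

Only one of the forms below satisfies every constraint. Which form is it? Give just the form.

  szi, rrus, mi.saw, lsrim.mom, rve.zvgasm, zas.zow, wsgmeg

szi — σ1 onset /sz/ (2C), coda /∅/ ok → well-formed
rrus — violates constraint 3: adjacent identical consonants /rr/ → ill-formed
mi.saw — violates constraint 1: syllable 2 coda contains /w/, which is not a licensed coda consonant → ill-formed
lsrim.mom — violates constraint 3: adjacent identical consonants /mm/ → ill-formed
rve.zvgasm — violates constraint 2: syllable 2 coda /sm/ has 2 consonants (> 1) → ill-formed
zas.zow — violates constraint 1: syllable 2 coda contains /w/, which is not a licensed coda consonant → ill-formed
wsgmeg — violates constraint 5: syllable 1 onset /wsgm/ has 4 consonants (> 3) → ill-formed

szi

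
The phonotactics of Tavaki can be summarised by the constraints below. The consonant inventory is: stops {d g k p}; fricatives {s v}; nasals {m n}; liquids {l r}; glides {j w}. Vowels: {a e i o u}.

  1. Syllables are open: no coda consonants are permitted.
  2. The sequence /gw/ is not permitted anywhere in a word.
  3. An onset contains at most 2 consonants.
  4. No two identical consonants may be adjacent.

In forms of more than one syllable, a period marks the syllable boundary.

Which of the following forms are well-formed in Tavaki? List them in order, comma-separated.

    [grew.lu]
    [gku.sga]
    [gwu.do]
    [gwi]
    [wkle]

[gku.sga]

[grew.lu] — violates constraint 1: syllable 1 coda /w/ has 1 consonant (> 0) → ill-formed
[gku.sga] — σ1 onset /gk/ (2C), coda /∅/ ok; σ2 onset /sg/ (2C), coda /∅/ ok → well-formed
[gwu.do] — violates constraint 2: contains banned sequence /gw/ → ill-formed
[gwi] — violates constraint 2: contains banned sequence /gw/ → ill-formed
[wkle] — violates constraint 3: syllable 1 onset /wkl/ has 3 consonants (> 2) → ill-formed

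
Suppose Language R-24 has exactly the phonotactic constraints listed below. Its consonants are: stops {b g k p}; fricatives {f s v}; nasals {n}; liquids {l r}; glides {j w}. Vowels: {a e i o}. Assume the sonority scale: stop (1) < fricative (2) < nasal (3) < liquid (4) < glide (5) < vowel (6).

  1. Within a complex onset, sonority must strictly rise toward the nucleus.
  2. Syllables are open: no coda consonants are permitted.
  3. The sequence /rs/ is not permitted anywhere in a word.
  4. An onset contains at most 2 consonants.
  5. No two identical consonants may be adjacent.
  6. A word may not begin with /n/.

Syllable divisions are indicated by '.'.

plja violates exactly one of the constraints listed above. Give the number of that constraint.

plja: syllable 1 onset /plj/ has 3 consonants (> 2).
This is a violation of constraint 4: "An onset contains at most 2 consonants."
The remaining constraints (1, 2, 3, 5, 6) are satisfied.

4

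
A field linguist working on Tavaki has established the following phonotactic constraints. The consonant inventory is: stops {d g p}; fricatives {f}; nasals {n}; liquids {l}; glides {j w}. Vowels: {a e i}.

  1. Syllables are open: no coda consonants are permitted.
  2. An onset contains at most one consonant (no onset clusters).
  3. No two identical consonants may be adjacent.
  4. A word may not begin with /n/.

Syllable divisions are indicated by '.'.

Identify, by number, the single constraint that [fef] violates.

[fef]: syllable 1 coda /f/ has 1 consonant (> 0).
This is a violation of constraint 1: "Syllables are open: no coda consonants are permitted."
The remaining constraints (2, 3, 4) are satisfied.

1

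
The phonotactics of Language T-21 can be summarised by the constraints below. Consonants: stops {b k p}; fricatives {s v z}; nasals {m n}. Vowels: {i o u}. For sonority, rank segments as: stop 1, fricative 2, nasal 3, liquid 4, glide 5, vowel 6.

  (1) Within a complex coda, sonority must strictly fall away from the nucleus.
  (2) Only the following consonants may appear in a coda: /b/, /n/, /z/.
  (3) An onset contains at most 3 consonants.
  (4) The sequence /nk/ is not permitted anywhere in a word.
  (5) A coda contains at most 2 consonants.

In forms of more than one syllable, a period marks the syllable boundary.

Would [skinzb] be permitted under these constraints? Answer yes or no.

no

[skinzb] — violates constraint 5: syllable 1 coda /nzb/ has 3 consonants (> 2) → not permitted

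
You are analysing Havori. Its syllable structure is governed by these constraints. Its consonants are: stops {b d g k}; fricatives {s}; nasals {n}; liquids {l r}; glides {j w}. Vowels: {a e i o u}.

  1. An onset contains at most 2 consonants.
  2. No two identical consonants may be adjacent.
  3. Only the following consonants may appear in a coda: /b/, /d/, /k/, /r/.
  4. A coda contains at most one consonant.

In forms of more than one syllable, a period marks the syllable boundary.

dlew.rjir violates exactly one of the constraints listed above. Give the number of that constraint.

dlew.rjir: syllable 1 coda contains /w/, which is not a licensed coda consonant.
This is a violation of constraint 3: "Only the following consonants may appear in a coda: /b/, /d/, /k/, /r/."
The remaining constraints (1, 2, 4) are satisfied.

3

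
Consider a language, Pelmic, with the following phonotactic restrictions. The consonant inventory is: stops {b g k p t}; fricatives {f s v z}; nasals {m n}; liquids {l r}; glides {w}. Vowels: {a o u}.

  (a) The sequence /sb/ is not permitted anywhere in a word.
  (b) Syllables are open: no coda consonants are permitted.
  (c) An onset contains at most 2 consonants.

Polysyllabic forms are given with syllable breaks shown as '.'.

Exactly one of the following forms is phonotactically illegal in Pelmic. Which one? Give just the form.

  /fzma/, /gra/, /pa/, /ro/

/fzma/ — violates constraint (c): syllable 1 onset /fzm/ has 3 consonants (> 2) → phonotactically illegal
/gra/ — σ1 onset /gr/ (2C), coda /∅/ ok → phonotactically legal
/pa/ — σ1 onset /p/, coda /∅/ ok → phonotactically legal
/ro/ — σ1 onset /r/, coda /∅/ ok → phonotactically legal

/fzma/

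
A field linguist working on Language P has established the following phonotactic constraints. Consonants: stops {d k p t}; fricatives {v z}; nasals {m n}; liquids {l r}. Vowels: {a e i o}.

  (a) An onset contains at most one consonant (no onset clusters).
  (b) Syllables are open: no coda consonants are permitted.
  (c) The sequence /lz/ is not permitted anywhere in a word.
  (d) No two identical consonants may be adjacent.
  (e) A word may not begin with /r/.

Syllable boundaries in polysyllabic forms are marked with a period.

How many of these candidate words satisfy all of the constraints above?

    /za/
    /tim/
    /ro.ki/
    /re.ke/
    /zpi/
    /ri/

1

/za/ — σ1 onset /z/, coda /∅/ ok → licit
/tim/ — violates constraint (b): syllable 1 coda /m/ has 1 consonant (> 0) → illicit
/ro.ki/ — violates constraint (e): word begins with /r/ → illicit
/re.ke/ — violates constraint (e): word begins with /r/ → illicit
/zpi/ — violates constraint (a): syllable 1 onset /zp/ has 2 consonants (> 1) → illicit
/ri/ — violates constraint (e): word begins with /r/ → illicit
Licit: /za/ → 1.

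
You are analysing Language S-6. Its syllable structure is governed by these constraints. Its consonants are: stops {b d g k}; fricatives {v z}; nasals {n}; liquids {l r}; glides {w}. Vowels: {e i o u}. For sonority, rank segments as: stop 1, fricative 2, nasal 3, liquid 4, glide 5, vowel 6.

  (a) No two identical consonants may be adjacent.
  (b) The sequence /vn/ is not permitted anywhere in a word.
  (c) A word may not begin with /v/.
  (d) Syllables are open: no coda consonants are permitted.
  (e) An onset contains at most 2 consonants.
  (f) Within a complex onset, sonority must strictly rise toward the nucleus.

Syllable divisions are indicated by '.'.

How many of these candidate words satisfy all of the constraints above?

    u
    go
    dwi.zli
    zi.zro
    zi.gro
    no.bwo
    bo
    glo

8

u — σ1 onset /∅/, coda /∅/ ok → permitted
go — σ1 onset /g/, coda /∅/ ok → permitted
dwi.zli — σ1 onset /dw/ (1→5 rises), coda /∅/ ok; σ2 onset /zl/ (2→4 rises), coda /∅/ ok → permitted
zi.zro — σ1 onset /z/, coda /∅/ ok; σ2 onset /zr/ (2→4 rises), coda /∅/ ok → permitted
zi.gro — σ1 onset /z/, coda /∅/ ok; σ2 onset /gr/ (1→4 rises), coda /∅/ ok → permitted
no.bwo — σ1 onset /n/, coda /∅/ ok; σ2 onset /bw/ (1→5 rises), coda /∅/ ok → permitted
bo — σ1 onset /b/, coda /∅/ ok → permitted
glo — σ1 onset /gl/ (1→4 rises), coda /∅/ ok → permitted
Permitted: u, go, dwi.zli, zi.zro, zi.gro, no.bwo, bo, glo → 8.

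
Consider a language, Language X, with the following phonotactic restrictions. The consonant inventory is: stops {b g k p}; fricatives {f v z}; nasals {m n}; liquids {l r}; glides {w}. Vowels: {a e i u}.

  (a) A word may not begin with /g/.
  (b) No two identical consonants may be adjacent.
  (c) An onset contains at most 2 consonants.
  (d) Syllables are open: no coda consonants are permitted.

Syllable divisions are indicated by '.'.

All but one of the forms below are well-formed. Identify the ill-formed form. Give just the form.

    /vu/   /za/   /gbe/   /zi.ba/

/gbe/

/vu/ — σ1 onset /v/, coda /∅/ ok → well-formed
/za/ — σ1 onset /z/, coda /∅/ ok → well-formed
/gbe/ — violates constraint (a): word begins with /g/ → ill-formed
/zi.ba/ — σ1 onset /z/, coda /∅/ ok; σ2 onset /b/, coda /∅/ ok → well-formed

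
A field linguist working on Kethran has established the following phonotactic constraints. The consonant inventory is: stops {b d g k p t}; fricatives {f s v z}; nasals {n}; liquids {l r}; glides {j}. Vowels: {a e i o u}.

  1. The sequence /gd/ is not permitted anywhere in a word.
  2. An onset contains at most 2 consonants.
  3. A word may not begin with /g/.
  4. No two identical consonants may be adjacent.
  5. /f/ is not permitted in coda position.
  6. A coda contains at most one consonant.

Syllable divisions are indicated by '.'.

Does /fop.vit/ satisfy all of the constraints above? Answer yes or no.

yes

/fop.vit/ — σ1 onset /f/, coda /p/ ok; σ2 onset /v/, coda /t/ ok → well-formed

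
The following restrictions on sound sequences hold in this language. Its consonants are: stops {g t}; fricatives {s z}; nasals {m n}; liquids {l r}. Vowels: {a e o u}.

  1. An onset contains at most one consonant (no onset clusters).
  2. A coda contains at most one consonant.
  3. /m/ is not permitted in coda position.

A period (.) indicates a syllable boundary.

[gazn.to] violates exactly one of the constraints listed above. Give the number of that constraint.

2

[gazn.to]: syllable 1 coda /zn/ has 2 consonants (> 1).
This is a violation of constraint 2: "A coda contains at most one consonant."
The remaining constraints (1, 3) are satisfied.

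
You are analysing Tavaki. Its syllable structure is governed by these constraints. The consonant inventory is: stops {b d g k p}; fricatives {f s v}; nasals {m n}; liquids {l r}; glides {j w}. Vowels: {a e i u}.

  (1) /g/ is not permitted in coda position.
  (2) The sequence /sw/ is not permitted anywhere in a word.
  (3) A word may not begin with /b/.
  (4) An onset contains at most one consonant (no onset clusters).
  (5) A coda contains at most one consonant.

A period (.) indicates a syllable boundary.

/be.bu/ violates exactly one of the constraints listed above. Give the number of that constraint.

/be.bu/: word begins with /b/.
This is a violation of constraint 3: "A word may not begin with /b/."
The remaining constraints (1, 2, 4, 5) are satisfied.

3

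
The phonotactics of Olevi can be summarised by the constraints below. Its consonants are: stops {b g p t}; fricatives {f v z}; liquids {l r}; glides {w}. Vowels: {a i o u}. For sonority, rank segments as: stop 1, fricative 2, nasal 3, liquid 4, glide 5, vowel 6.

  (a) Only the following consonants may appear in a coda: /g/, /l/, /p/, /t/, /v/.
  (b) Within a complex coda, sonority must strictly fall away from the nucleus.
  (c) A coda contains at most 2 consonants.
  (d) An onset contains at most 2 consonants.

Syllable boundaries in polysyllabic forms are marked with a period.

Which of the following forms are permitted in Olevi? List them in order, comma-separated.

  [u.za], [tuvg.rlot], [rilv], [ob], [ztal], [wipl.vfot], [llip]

[u.za] — σ1 onset /∅/, coda /∅/ ok; σ2 onset /z/, coda /∅/ ok → permitted
[tuvg.rlot] — σ1 onset /t/, coda /vg/ (2→1 falls) ok; σ2 onset /rl/ (2C), coda /t/ ok → permitted
[rilv] — σ1 onset /r/, coda /lv/ (4→2 falls) ok → permitted
[ob] — violates constraint (a): syllable 1 coda contains /b/, which is not a licensed coda consonant → not permitted
[ztal] — σ1 onset /zt/ (2C), coda /l/ ok → permitted
[wipl.vfot] — violates constraint (b): syllable 1 coda /pl/: /p/ (stop, 1) → /l/ (liquid, 4) does not fall → not permitted
[llip] — σ1 onset /ll/ (2C), coda /p/ ok → permitted

[u.za], [tuvg.rlot], [rilv], [ztal], [llip]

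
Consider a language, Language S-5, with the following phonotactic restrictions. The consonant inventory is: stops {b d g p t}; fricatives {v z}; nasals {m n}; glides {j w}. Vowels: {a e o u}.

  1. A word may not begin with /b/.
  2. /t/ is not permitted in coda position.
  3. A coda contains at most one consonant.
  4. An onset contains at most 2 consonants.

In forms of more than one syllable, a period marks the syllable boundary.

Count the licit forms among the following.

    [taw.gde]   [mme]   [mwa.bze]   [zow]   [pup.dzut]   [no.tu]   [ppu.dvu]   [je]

[taw.gde] — σ1 onset /t/, coda /w/ ok; σ2 onset /gd/ (2C), coda /∅/ ok → licit
[mme] — σ1 onset /mm/ (2C), coda /∅/ ok → licit
[mwa.bze] — σ1 onset /mw/ (2C), coda /∅/ ok; σ2 onset /bz/ (2C), coda /∅/ ok → licit
[zow] — σ1 onset /z/, coda /w/ ok → licit
[pup.dzut] — violates constraint 2: syllable 2 coda contains /t/ → illicit
[no.tu] — σ1 onset /n/, coda /∅/ ok; σ2 onset /t/, coda /∅/ ok → licit
[ppu.dvu] — σ1 onset /pp/ (2C), coda /∅/ ok; σ2 onset /dv/ (2C), coda /∅/ ok → licit
[je] — σ1 onset /j/, coda /∅/ ok → licit
Licit: [taw.gde], [mme], [mwa.bze], [zow], [no.tu], [ppu.dvu], [je] → 7.

7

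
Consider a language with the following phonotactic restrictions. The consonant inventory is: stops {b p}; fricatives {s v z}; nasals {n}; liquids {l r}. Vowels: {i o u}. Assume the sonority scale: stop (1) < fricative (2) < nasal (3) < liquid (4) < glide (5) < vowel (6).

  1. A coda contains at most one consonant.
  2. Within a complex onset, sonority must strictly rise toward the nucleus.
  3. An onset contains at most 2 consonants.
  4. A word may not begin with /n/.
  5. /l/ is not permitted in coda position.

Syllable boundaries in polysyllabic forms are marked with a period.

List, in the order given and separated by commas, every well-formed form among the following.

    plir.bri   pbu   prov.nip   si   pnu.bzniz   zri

plir.bri — σ1 onset /pl/ (1→4 rises), coda /r/ ok; σ2 onset /br/ (1→4 rises), coda /∅/ ok → well-formed
pbu — violates constraint 2: syllable 1 onset /pb/: /p/ (stop, 1) → /b/ (stop, 1) does not rise → ill-formed
prov.nip — σ1 onset /pr/ (1→4 rises), coda /v/ ok; σ2 onset /n/, coda /p/ ok → well-formed
si — σ1 onset /s/, coda /∅/ ok → well-formed
pnu.bzniz — violates constraint 3: syllable 2 onset /bzn/ has 3 consonants (> 2) → ill-formed
zri — σ1 onset /zr/ (2→4 rises), coda /∅/ ok → well-formed

plir.bri, prov.nip, si, zri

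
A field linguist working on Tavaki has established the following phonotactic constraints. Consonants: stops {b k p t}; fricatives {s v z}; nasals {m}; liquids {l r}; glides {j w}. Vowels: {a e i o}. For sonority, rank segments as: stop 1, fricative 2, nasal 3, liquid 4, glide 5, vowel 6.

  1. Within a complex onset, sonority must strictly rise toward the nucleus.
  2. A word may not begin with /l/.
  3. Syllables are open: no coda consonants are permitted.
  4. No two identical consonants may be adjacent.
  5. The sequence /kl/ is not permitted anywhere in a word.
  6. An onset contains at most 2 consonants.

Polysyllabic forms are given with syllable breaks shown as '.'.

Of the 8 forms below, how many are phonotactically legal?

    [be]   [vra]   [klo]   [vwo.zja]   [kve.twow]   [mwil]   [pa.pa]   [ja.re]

[be] — σ1 onset /b/, coda /∅/ ok → phonotactically legal
[vra] — σ1 onset /vr/ (2→4 rises), coda /∅/ ok → phonotactically legal
[klo] — violates constraint 5: contains banned sequence /kl/ → phonotactically illegal
[vwo.zja] — σ1 onset /vw/ (2→5 rises), coda /∅/ ok; σ2 onset /zj/ (2→5 rises), coda /∅/ ok → phonotactically legal
[kve.twow] — violates constraint 3: syllable 2 coda /w/ has 1 consonant (> 0) → phonotactically illegal
[mwil] — violates constraint 3: syllable 1 coda /l/ has 1 consonant (> 0) → phonotactically illegal
[pa.pa] — σ1 onset /p/, coda /∅/ ok; σ2 onset /p/, coda /∅/ ok → phonotactically legal
[ja.re] — σ1 onset /j/, coda /∅/ ok; σ2 onset /r/, coda /∅/ ok → phonotactically legal
Phonotactically legal: [be], [vra], [vwo.zja], [pa.pa], [ja.re] → 5.

5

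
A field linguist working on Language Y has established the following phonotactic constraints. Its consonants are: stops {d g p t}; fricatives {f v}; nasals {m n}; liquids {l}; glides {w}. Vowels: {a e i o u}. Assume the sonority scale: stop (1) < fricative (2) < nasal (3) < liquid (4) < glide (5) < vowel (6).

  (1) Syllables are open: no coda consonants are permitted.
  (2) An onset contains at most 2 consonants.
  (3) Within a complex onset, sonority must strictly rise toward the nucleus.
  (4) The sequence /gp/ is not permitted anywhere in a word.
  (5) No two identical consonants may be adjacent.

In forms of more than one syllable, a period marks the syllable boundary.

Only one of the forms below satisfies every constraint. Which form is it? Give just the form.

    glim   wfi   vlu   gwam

glim — violates constraint 1: syllable 1 coda /m/ has 1 consonant (> 0) → ill-formed
wfi — violates constraint 3: syllable 1 onset /wf/: /w/ (glide, 5) → /f/ (fricative, 2) does not rise → ill-formed
vlu — σ1 onset /vl/ (2→4 rises), coda /∅/ ok → well-formed
gwam — violates constraint 1: syllable 1 coda /m/ has 1 consonant (> 0) → ill-formed

vlu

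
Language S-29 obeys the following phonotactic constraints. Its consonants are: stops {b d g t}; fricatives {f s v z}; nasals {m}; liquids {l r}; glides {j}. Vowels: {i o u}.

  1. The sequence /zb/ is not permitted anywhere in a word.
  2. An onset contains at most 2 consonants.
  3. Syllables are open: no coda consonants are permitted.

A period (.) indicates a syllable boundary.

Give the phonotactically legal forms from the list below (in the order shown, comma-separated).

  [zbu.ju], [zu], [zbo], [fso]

[zbu.ju] — violates constraint 1: contains banned sequence /zb/ → phonotactically illegal
[zu] — σ1 onset /z/, coda /∅/ ok → phonotactically legal
[zbo] — violates constraint 1: contains banned sequence /zb/ → phonotactically illegal
[fso] — σ1 onset /fs/ (2C), coda /∅/ ok → phonotactically legal

[zu], [fso]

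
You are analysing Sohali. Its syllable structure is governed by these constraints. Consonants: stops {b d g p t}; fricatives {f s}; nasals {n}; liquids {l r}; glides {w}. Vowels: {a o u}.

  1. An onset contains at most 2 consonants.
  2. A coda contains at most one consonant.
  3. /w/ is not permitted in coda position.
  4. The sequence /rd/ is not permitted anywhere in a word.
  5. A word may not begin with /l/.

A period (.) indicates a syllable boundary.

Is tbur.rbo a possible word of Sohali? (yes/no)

yes

tbur.rbo — σ1 onset /tb/ (2C), coda /r/ ok; σ2 onset /rb/ (2C), coda /∅/ ok → licit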